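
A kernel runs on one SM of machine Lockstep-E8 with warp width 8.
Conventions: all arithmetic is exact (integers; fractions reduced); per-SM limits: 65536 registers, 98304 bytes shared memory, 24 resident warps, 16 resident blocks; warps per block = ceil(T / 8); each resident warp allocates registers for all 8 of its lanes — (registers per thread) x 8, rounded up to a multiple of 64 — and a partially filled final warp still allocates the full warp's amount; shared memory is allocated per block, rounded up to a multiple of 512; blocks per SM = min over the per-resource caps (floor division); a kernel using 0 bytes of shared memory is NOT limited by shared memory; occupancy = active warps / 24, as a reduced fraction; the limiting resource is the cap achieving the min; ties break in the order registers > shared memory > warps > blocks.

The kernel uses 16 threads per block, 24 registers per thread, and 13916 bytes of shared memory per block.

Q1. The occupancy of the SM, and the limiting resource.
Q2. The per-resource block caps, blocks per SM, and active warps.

Answer: occupancy 1/2, limited by shared memory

registers: 170 blocks
shared memory: 6 blocks
warps: 12 blocks
blocks: 16 blocks

Answer: 6 blocks, 12 active warps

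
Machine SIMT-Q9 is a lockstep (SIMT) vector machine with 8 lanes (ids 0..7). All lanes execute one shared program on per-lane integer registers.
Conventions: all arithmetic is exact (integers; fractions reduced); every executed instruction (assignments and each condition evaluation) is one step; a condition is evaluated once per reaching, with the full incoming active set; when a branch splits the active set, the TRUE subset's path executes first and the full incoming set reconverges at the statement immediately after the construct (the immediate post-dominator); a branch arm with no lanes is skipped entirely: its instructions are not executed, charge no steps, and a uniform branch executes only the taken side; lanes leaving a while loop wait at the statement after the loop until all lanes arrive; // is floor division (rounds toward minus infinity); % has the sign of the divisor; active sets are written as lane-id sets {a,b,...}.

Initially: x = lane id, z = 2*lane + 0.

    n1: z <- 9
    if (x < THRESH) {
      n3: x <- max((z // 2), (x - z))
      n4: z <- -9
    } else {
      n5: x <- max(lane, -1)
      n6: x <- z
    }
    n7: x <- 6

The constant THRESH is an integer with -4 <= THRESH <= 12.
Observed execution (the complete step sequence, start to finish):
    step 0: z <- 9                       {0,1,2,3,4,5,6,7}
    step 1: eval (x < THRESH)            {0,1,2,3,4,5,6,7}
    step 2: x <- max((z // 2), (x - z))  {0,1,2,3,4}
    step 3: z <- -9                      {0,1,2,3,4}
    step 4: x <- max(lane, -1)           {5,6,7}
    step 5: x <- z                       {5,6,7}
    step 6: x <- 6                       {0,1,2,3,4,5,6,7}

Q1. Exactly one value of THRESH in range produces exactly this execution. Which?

Answer: THRESH = 5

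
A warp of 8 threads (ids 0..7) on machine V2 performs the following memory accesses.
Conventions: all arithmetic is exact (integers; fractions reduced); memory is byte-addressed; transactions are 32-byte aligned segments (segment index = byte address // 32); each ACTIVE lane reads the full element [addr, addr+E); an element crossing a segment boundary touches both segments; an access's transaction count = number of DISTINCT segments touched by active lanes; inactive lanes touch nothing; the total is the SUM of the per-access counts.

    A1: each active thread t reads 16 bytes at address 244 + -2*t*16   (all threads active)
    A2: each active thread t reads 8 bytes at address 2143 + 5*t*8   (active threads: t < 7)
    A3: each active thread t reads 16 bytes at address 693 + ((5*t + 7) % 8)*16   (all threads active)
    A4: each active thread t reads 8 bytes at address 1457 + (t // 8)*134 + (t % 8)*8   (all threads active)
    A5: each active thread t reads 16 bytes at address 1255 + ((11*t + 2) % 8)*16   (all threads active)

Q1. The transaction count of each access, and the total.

A1: 9 transactions
A2: 9 transactions
A3: 5 transactions
A4: 3 transactions
A5: 5 transactions

Answer: 9,9,5,3,5; total 31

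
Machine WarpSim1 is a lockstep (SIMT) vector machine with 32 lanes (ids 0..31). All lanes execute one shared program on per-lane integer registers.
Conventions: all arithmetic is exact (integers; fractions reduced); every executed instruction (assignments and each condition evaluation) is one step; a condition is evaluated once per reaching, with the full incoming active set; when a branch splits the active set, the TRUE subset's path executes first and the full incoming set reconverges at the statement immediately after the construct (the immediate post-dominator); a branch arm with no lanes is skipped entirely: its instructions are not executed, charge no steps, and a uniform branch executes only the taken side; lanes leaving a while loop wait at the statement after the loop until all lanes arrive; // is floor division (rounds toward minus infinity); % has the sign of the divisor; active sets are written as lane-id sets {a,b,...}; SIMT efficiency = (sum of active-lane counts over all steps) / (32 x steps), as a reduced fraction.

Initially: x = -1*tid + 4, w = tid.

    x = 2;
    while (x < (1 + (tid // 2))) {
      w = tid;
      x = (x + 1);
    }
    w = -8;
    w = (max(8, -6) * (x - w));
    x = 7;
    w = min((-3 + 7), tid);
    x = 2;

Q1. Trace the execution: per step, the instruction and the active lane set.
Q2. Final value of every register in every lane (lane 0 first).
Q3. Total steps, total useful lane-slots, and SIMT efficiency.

step 0: x <- 2                       {0,1,2,3,4,5,6,7,8,9,10,11,12,13,14,15,16,17,18,19,20,21,22,23,24,25,26,27,28,29,30,31}
step 1: eval (x < (1 + (tid // 2)))  {0,1,2,3,4,5,6,7,8,9,10,11,12,13,14,15,16,17,18,19,20,21,22,23,24,25,26,27,28,29,30,31}
step 2: w <- tid                     {4,5,6,7,8,9,10,11,12,13,14,15,16,17,18,19,20,21,22,23,24,25,26,27,28,29,30,31}
step 3: x <- (x + 1)                 {4,5,6,7,8,9,10,11,12,13,14,15,16,17,18,19,20,21,22,23,24,25,26,27,28,29,30,31}
step 4: eval (x < (1 + (tid // 2)))  {4,5,6,7,8,9,10,11,12,13,14,15,16,17,18,19,20,21,22,23,24,25,26,27,28,29,30,31}
step 5: w <- tid                     {6,7,8,9,10,11,12,13,14,15,16,17,18,19,20,21,22,23,24,25,26,27,28,29,30,31}
step 6: x <- (x + 1)                 {6,7,8,9,10,11,12,13,14,15,16,17,18,19,20,21,22,23,24,25,26,27,28,29,30,31}
step 7: eval (x < (1 + (tid // 2)))  {6,7,8,9,10,11,12,13,14,15,16,17,18,19,20,21,22,23,24,25,26,27,28,29,30,31}
step 8: w <- tid                     {8,9,10,11,12,13,14,15,16,17,18,19,20,21,22,23,24,25,26,27,28,29,30,31}
step 9: x <- (x + 1)                 {8,9,10,11,12,13,14,15,16,17,18,19,20,21,22,23,24,25,26,27,28,29,30,31}
step 10: eval (x < (1 + (tid // 2)))  {8,9,10,11,12,13,14,15,16,17,18,19,20,21,22,23,24,25,26,27,28,29,30,31}
step 11: w <- tid                     {10,11,12,13,14,15,16,17,18,19,20,21,22,23,24,25,26,27,28,29,30,31}
step 12: x <- (x + 1)                 {10,11,12,13,14,15,16,17,18,19,20,21,22,23,24,25,26,27,28,29,30,31}
step 13: eval (x < (1 + (tid // 2)))  {10,11,12,13,14,15,16,17,18,19,20,21,22,23,24,25,26,27,28,29,30,31}
step 14: w <- tid                     {12,13,14,15,16,17,18,19,20,21,22,23,24,25,26,27,28,29,30,31}
step 15: x <- (x + 1)                 {12,13,14,15,16,17,18,19,20,21,22,23,24,25,26,27,28,29,30,31}
step 16: eval (x < (1 + (tid // 2)))  {12,13,14,15,16,17,18,19,20,21,22,23,24,25,26,27,28,29,30,31}
step 17: w <- tid                     {14,15,16,17,18,19,20,21,22,23,24,25,26,27,28,29,30,31}
step 18: x <- (x + 1)                 {14,15,16,17,18,19,20,21,22,23,24,25,26,27,28,29,30,31}
step 19: eval (x < (1 + (tid // 2)))  {14,15,16,17,18,19,20,21,22,23,24,25,26,27,28,29,30,31}
step 20: w <- tid                     {16,17,18,19,20,21,22,23,24,25,26,27,28,29,30,31}
step 21: x <- (x + 1)                 {16,17,18,19,20,21,22,23,24,25,26,27,28,29,30,31}
step 22: eval (x < (1 + (tid // 2)))  {16,17,18,19,20,21,22,23,24,25,26,27,28,29,30,31}
step 23: w <- tid                     {18,19,20,21,22,23,24,25,26,27,28,29,30,31}
step 24: x <- (x + 1)                 {18,19,20,21,22,23,24,25,26,27,28,29,30,31}
step 25: eval (x < (1 + (tid // 2)))  {18,19,20,21,22,23,24,25,26,27,28,29,30,31}
step 26: w <- tid                     {20,21,22,23,24,25,26,27,28,29,30,31}
step 27: x <- (x + 1)                 {20,21,22,23,24,25,26,27,28,29,30,31}
step 28: eval (x < (1 + (tid // 2)))  {20,21,22,23,24,25,26,27,28,29,30,31}
step 29: w <- tid                     {22,23,24,25,26,27,28,29,30,31}
step 30: x <- (x + 1)                 {22,23,24,25,26,27,28,29,30,31}
step 31: eval (x < (1 + (tid // 2)))  {22,23,24,25,26,27,28,29,30,31}
step 32: w <- tid                     {24,25,26,27,28,29,30,31}
step 33: x <- (x + 1)                 {24,25,26,27,28,29,30,31}
step 34: eval (x < (1 + (tid // 2)))  {24,25,26,27,28,29,30,31}
step 35: w <- tid                     {26,27,28,29,30,31}
step 36: x <- (x + 1)                 {26,27,28,29,30,31}
step 37: eval (x < (1 + (tid // 2)))  {26,27,28,29,30,31}
step 38: w <- tid                     {28,29,30,31}
step 39: x <- (x + 1)                 {28,29,30,31}
step 40: eval (x < (1 + (tid // 2)))  {28,29,30,31}
step 41: w <- tid                     {30,31}
step 42: x <- (x + 1)                 {30,31}
step 43: eval (x < (1 + (tid // 2)))  {30,31}
step 44: w <- -8                      {0,1,2,3,4,5,6,7,8,9,10,11,12,13,14,15,16,17,18,19,20,21,22,23,24,25,26,27,28,29,30,31}
step 45: w <- (max(8, -6) * (x - w))  {0,1,2,3,4,5,6,7,8,9,10,11,12,13,14,15,16,17,18,19,20,21,22,23,24,25,26,27,28,29,30,31}
step 46: x <- 7                       {0,1,2,3,4,5,6,7,8,9,10,11,12,13,14,15,16,17,18,19,20,21,22,23,24,25,26,27,28,29,30,31}
step 47: w <- min((-3 + 7), tid)      {0,1,2,3,4,5,6,7,8,9,10,11,12,13,14,15,16,17,18,19,20,21,22,23,24,25,26,27,28,29,30,31}
step 48: x <- 2                       {0,1,2,3,4,5,6,7,8,9,10,11,12,13,14,15,16,17,18,19,20,21,22,23,24,25,26,27,28,29,30,31}

Answer: 49 steps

x: 2,2,2,2,2,2,2,2,2,2,2,2,2,2,2,2,2,2,2,2,2,2,2,2,2,2,2,2,2,2,2,2
w: 0,1,2,3,4,4,4,4,4,4,4,4,4,4,4,4,4,4,4,4,4,4,4,4,4,4,4,4,4,4,4,4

steps = 49; useful = 854; efficiency = 854/1568 = 61/112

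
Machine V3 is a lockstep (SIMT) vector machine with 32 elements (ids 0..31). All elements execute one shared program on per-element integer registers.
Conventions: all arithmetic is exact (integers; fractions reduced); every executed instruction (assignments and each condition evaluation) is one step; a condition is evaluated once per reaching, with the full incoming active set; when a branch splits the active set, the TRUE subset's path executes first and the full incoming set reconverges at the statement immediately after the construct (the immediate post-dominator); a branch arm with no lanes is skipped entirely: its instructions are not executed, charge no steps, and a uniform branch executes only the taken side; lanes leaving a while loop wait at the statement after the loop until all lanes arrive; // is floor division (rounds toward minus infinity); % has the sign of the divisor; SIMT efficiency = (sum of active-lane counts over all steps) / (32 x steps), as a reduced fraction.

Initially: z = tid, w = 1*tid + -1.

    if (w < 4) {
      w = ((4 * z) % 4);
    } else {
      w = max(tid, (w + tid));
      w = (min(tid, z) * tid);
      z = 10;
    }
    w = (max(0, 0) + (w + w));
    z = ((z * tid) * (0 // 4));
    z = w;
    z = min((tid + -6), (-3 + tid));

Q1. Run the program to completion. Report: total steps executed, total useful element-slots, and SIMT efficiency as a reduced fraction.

Answer: 9 steps, 246 useful, 41/48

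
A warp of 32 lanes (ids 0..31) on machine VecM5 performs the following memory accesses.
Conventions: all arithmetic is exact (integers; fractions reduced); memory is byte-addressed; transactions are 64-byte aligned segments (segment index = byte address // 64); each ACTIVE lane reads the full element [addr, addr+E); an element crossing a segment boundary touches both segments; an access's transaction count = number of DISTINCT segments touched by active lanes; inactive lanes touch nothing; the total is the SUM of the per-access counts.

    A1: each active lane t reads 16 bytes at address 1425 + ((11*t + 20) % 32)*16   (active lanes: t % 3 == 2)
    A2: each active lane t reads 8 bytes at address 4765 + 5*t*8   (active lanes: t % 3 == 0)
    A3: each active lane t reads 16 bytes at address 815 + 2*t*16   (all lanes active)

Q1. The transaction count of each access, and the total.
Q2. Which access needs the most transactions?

A1: 4 transactions
A2: 12 transactions
A3: 17 transactions

Answer: 4,12,17; total 33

Answer: A3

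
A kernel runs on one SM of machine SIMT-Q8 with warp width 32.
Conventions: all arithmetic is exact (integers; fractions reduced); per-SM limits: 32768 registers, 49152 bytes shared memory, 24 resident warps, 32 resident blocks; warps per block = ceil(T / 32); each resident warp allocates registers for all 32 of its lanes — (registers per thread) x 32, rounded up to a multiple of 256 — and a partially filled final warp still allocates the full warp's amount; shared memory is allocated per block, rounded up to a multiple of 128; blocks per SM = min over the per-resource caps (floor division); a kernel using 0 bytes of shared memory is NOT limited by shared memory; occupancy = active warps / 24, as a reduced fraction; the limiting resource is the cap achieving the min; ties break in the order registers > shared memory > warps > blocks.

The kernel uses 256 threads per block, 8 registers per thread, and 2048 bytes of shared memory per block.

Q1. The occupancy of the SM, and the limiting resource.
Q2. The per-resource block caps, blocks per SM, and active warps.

Answer: occupancy 1, limited by warps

registers: 16 blocks
shared memory: 24 blocks
warps: 3 blocks
blocks: 32 blocks

Answer: 3 blocks, 24 active warps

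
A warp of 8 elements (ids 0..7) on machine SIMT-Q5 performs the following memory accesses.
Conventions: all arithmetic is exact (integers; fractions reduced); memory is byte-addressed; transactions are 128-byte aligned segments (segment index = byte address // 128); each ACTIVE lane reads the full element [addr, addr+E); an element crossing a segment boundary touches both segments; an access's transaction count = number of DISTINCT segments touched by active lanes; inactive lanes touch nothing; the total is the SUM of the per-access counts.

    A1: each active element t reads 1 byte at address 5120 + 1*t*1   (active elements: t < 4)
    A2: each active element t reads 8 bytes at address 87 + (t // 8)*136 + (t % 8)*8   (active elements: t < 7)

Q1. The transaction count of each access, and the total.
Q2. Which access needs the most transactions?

A1: 1 transaction
A2: 2 transactions

Answer: 1,2; total 3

Answer: A2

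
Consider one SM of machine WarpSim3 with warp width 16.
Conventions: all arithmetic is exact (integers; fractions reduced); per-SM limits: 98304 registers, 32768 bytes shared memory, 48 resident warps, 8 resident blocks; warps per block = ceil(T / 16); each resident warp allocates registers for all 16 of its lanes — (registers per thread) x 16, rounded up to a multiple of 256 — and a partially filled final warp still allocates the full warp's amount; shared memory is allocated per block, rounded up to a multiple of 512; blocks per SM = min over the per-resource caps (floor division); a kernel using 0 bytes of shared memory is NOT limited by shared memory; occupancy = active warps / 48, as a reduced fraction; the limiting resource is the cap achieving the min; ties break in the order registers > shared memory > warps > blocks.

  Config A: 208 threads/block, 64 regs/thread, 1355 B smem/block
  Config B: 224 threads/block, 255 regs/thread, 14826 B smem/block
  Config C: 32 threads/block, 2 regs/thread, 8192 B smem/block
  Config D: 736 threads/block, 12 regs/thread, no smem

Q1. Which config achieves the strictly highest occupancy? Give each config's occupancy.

occupancies: A 13/16, B 7/24, C 1/6, D 23/24

Answer: D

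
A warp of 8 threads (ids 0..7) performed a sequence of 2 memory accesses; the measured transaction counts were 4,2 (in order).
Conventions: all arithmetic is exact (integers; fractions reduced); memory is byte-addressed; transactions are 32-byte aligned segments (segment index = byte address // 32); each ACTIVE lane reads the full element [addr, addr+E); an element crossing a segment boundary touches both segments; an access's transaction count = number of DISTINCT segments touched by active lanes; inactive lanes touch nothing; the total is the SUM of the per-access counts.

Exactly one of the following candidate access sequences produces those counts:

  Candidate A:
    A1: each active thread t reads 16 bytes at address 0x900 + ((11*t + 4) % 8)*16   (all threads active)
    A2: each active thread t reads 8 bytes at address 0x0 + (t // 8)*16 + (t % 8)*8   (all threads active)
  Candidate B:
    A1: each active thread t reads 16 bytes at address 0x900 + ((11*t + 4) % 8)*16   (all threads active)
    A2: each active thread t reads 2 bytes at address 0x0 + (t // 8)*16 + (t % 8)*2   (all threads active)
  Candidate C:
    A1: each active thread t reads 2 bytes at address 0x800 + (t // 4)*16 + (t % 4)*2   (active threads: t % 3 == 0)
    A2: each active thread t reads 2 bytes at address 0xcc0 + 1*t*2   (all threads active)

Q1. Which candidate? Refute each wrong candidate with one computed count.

B: A2 gives 1 transaction, not 2
C: A1 gives 1 transaction, not 4
A: all counts match (4,2)

Answer: A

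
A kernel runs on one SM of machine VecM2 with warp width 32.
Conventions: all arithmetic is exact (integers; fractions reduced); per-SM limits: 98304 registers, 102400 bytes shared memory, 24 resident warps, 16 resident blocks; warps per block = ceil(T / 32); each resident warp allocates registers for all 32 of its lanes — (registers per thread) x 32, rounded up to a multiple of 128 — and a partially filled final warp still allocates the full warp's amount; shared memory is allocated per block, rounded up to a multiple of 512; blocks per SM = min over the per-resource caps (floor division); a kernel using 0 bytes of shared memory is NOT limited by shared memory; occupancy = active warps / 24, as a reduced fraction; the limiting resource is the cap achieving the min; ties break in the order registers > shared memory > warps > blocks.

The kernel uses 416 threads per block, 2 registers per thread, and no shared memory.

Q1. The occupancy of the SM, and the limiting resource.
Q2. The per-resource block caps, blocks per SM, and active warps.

Answer: occupancy 13/24, limited by warps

registers: 59 blocks
shared memory: no limit (kernel uses none)
warps: 1 block
blocks: 16 blocks

Answer: 1 block, 13 active warps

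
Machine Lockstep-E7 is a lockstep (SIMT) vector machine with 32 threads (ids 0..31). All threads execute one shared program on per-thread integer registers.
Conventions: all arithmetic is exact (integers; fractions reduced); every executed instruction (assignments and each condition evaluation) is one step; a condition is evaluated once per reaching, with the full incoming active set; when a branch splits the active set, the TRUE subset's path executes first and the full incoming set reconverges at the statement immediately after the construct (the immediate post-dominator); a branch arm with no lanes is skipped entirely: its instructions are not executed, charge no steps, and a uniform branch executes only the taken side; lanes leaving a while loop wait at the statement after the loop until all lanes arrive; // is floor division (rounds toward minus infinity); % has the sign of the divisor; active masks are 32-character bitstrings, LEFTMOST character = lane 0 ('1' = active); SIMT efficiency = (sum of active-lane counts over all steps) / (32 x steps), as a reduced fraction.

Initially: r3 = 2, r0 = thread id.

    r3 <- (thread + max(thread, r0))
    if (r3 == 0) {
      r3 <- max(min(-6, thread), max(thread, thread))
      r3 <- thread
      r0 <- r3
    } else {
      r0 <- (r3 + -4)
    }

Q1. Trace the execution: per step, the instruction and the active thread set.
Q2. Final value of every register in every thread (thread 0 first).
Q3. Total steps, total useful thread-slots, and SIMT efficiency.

step 0: r3 <- (thread + max(thread, r0)) 11111111111111111111111111111111
step 1: eval (r3 == 0)               11111111111111111111111111111111
step 2: r3 <- max(min(-6, thread), max(thread, thread)) 10000000000000000000000000000000
step 3: r3 <- thread                 10000000000000000000000000000000
step 4: r0 <- r3                     10000000000000000000000000000000
step 5: r0 <- (r3 + -4)              01111111111111111111111111111111

Answer: 6 steps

r3: 0,2,4,6,8,10,12,14,16,18,20,22,24,26,28,30,32,34,36,38,40,42,44,46,48,50,52,54,56,58,60,62
r0: 0,-2,0,2,4,6,8,10,12,14,16,18,20,22,24,26,28,30,32,34,36,38,40,42,44,46,48,50,52,54,56,58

steps = 6; useful = 98; efficiency = 98/192 = 49/96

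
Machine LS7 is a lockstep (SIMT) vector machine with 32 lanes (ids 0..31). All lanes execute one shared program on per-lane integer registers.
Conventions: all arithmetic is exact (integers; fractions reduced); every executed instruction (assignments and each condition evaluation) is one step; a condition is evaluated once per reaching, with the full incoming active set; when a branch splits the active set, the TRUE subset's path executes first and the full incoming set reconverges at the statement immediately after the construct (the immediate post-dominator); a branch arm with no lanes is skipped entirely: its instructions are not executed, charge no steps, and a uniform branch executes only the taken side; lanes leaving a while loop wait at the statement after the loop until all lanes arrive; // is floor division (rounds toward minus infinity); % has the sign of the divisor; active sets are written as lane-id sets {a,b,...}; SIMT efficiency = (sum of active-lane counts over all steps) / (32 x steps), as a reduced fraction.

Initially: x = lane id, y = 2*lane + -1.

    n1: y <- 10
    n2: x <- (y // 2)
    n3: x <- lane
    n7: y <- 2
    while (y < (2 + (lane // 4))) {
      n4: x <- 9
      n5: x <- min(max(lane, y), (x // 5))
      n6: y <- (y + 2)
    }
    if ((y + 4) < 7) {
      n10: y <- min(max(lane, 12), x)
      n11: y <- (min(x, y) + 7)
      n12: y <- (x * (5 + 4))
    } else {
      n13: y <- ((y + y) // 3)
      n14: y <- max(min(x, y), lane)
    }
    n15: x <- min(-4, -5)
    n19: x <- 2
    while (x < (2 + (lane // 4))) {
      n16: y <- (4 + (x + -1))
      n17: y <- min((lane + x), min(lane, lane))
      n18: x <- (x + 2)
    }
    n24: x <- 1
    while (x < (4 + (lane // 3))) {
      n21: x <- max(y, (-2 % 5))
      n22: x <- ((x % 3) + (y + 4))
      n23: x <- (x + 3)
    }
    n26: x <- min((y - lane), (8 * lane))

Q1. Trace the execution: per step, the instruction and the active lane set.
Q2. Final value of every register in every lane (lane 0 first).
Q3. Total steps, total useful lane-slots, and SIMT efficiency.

step 0: y <- 10                      {0,1,2,3,4,5,6,7,8,9,10,11,12,13,14,15,16,17,18,19,20,21,22,23,24,25,26,27,28,29,30,31}
step 1: x <- (y // 2)                {0,1,2,3,4,5,6,7,8,9,10,11,12,13,14,15,16,17,18,19,20,21,22,23,24,25,26,27,28,29,30,31}
step 2: x <- lane                    {0,1,2,3,4,5,6,7,8,9,10,11,12,13,14,15,16,17,18,19,20,21,22,23,24,25,26,27,28,29,30,31}
step 3: y <- 2                       {0,1,2,3,4,5,6,7,8,9,10,11,12,13,14,15,16,17,18,19,20,21,22,23,24,25,26,27,28,29,30,31}
step 4: eval (y < (2 + (lane // 4))) {0,1,2,3,4,5,6,7,8,9,10,11,12,13,14,15,16,17,18,19,20,21,22,23,24,25,26,27,28,29,30,31}
step 5: x <- 9                       {4,5,6,7,8,9,10,11,12,13,14,15,16,17,18,19,20,21,22,23,24,25,26,27,28,29,30,31}
step 6: x <- min(max(lane, y), (x // 5)) {4,5,6,7,8,9,10,11,12,13,14,15,16,17,18,19,20,21,22,23,24,25,26,27,28,29,30,31}
step 7: y <- (y + 2)                 {4,5,6,7,8,9,10,11,12,13,14,15,16,17,18,19,20,21,22,23,24,25,26,27,28,29,30,31}
step 8: eval (y < (2 + (lane // 4))) {4,5,6,7,8,9,10,11,12,13,14,15,16,17,18,19,20,21,22,23,24,25,26,27,28,29,30,31}
step 9: x <- 9                       {12,13,14,15,16,17,18,19,20,21,22,23,24,25,26,27,28,29,30,31}
step 10: x <- min(max(lane, y), (x // 5)) {12,13,14,15,16,17,18,19,20,21,22,23,24,25,26,27,28,29,30,31}
step 11: y <- (y + 2)                 {12,13,14,15,16,17,18,19,20,21,22,23,24,25,26,27,28,29,30,31}
step 12: eval (y < (2 + (lane // 4))) {12,13,14,15,16,17,18,19,20,21,22,23,24,25,26,27,28,29,30,31}
step 13: x <- 9                       {20,21,22,23,24,25,26,27,28,29,30,31}
step 14: x <- min(max(lane, y), (x // 5)) {20,21,22,23,24,25,26,27,28,29,30,31}
step 15: y <- (y + 2)                 {20,21,22,23,24,25,26,27,28,29,30,31}
step 16: eval (y < (2 + (lane // 4))) {20,21,22,23,24,25,26,27,28,29,30,31}
step 17: x <- 9                       {28,29,30,31}
step 18: x <- min(max(lane, y), (x // 5)) {28,29,30,31}
step 19: y <- (y + 2)                 {28,29,30,31}
step 20: eval (y < (2 + (lane // 4))) {28,29,30,31}
step 21: eval ((y + 4) < 7)           {0,1,2,3,4,5,6,7,8,9,10,11,12,13,14,15,16,17,18,19,20,21,22,23,24,25,26,27,28,29,30,31}
step 22: y <- min(max(lane, 12), x)   {0,1,2,3}
step 23: y <- (min(x, y) + 7)         {0,1,2,3}
step 24: y <- (x * (5 + 4))           {0,1,2,3}
step 25: y <- ((y + y) // 3)          {4,5,6,7,8,9,10,11,12,13,14,15,16,17,18,19,20,21,22,23,24,25,26,27,28,29,30,31}
step 26: y <- max(min(x, y), lane)    {4,5,6,7,8,9,10,11,12,13,14,15,16,17,18,19,20,21,22,23,24,25,26,27,28,29,30,31}
step 27: x <- min(-4, -5)             {0,1,2,3,4,5,6,7,8,9,10,11,12,13,14,15,16,17,18,19,20,21,22,23,24,25,26,27,28,29,30,31}
step 28: x <- 2                       {0,1,2,3,4,5,6,7,8,9,10,11,12,13,14,15,16,17,18,19,20,21,22,23,24,25,26,27,28,29,30,31}
step 29: eval (x < (2 + (lane // 4))) {0,1,2,3,4,5,6,7,8,9,10,11,12,13,14,15,16,17,18,19,20,21,22,23,24,25,26,27,28,29,30,31}
step 30: y <- (4 + (x + -1))          {4,5,6,7,8,9,10,11,12,13,14,15,16,17,18,19,20,21,22,23,24,25,26,27,28,29,30,31}
step 31: y <- min((lane + x), min(lane, lane)) {4,5,6,7,8,9,10,11,12,13,14,15,16,17,18,19,20,21,22,23,24,25,26,27,28,29,30,31}
step 32: x <- (x + 2)                 {4,5,6,7,8,9,10,11,12,13,14,15,16,17,18,19,20,21,22,23,24,25,26,27,28,29,30,31}
step 33: eval (x < (2 + (lane // 4))) {4,5,6,7,8,9,10,11,12,13,14,15,16,17,18,19,20,21,22,23,24,25,26,27,28,29,30,31}
step 34: y <- (4 + (x + -1))          {12,13,14,15,16,17,18,19,20,21,22,23,24,25,26,27,28,29,30,31}
step 35: y <- min((lane + x), min(lane, lane)) {12,13,14,15,16,17,18,19,20,21,22,23,24,25,26,27,28,29,30,31}
step 36: x <- (x + 2)                 {12,13,14,15,16,17,18,19,20,21,22,23,24,25,26,27,28,29,30,31}
step 37: eval (x < (2 + (lane // 4))) {12,13,14,15,16,17,18,19,20,21,22,23,24,25,26,27,28,29,30,31}
step 38: y <- (4 + (x + -1))          {20,21,22,23,24,25,26,27,28,29,30,31}
step 39: y <- min((lane + x), min(lane, lane)) {20,21,22,23,24,25,26,27,28,29,30,31}
step 40: x <- (x + 2)                 {20,21,22,23,24,25,26,27,28,29,30,31}
step 41: eval (x < (2 + (lane // 4))) {20,21,22,23,24,25,26,27,28,29,30,31}
step 42: y <- (4 + (x + -1))          {28,29,30,31}
step 43: y <- min((lane + x), min(lane, lane)) {28,29,30,31}
step 44: x <- (x + 2)                 {28,29,30,31}
step 45: eval (x < (2 + (lane // 4))) {28,29,30,31}
step 46: x <- 1                       {0,1,2,3,4,5,6,7,8,9,10,11,12,13,14,15,16,17,18,19,20,21,22,23,24,25,26,27,28,29,30,31}
step 47: eval (x < (4 + (lane // 3))) {0,1,2,3,4,5,6,7,8,9,10,11,12,13,14,15,16,17,18,19,20,21,22,23,24,25,26,27,28,29,30,31}
step 48: x <- max(y, (-2 % 5))        {0,1,2,3,4,5,6,7,8,9,10,11,12,13,14,15,16,17,18,19,20,21,22,23,24,25,26,27,28,29,30,31}
step 49: x <- ((x % 3) + (y + 4))     {0,1,2,3,4,5,6,7,8,9,10,11,12,13,14,15,16,17,18,19,20,21,22,23,24,25,26,27,28,29,30,31}
step 50: x <- (x + 3)                 {0,1,2,3,4,5,6,7,8,9,10,11,12,13,14,15,16,17,18,19,20,21,22,23,24,25,26,27,28,29,30,31}
step 51: eval (x < (4 + (lane // 3))) {0,1,2,3,4,5,6,7,8,9,10,11,12,13,14,15,16,17,18,19,20,21,22,23,24,25,26,27,28,29,30,31}
step 52: x <- min((y - lane), (8 * lane)) {0,1,2,3,4,5,6,7,8,9,10,11,12,13,14,15,16,17,18,19,20,21,22,23,24,25,26,27,28,29,30,31}

Answer: 53 steps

x: 0,8,16,24,0,0,0,0,0,0,0,0,0,0,0,0,0,0,0,0,0,0,0,0,0,0,0,0,0,0,0,0
y: 0,9,18,27,4,5,6,7,8,9,10,11,12,13,14,15,16,17,18,19,20,21,22,23,24,25,26,27,28,29,30,31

steps = 53; useful = 1092; efficiency = 1092/1696 = 273/424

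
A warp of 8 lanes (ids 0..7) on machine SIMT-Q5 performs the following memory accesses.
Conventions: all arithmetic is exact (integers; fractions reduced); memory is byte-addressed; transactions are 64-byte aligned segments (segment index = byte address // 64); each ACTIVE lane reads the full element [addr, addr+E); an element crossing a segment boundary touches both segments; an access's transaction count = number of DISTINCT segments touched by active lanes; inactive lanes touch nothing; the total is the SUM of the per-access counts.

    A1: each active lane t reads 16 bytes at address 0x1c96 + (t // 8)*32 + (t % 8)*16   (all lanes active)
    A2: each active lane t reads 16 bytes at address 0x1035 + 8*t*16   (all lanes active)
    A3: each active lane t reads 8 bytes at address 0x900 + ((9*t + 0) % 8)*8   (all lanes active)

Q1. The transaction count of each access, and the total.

A1: 3 transactions
A2: 16 transactions
A3: 1 transaction

Answer: 3,16,1; total 20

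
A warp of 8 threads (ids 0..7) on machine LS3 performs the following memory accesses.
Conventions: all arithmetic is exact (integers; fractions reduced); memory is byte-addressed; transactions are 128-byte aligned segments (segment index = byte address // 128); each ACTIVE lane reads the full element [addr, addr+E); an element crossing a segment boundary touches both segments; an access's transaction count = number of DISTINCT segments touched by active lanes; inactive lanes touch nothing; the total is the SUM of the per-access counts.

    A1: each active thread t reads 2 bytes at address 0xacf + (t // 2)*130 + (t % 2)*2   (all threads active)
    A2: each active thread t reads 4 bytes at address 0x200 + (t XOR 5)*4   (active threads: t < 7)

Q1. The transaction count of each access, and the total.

A1: 4 transactions
A2: 1 transaction

Answer: 4,1; total 5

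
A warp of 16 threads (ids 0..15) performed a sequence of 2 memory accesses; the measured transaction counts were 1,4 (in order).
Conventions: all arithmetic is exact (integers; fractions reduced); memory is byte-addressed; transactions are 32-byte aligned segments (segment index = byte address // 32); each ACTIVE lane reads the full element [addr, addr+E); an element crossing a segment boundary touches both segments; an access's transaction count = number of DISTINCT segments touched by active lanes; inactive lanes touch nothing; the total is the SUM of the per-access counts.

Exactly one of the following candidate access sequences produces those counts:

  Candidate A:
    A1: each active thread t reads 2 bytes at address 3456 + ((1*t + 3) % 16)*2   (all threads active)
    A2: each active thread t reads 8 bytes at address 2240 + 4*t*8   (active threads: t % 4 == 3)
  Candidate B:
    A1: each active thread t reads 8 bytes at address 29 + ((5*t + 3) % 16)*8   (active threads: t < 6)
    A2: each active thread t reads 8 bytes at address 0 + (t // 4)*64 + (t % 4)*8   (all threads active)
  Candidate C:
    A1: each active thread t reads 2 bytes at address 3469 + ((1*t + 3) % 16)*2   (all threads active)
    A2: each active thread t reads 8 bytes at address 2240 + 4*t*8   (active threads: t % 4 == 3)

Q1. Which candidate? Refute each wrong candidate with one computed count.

B: A1 gives 4 transactions, not 1
C: A1 gives 2 transactions, not 1
A: all counts match (1,4)

Answer: A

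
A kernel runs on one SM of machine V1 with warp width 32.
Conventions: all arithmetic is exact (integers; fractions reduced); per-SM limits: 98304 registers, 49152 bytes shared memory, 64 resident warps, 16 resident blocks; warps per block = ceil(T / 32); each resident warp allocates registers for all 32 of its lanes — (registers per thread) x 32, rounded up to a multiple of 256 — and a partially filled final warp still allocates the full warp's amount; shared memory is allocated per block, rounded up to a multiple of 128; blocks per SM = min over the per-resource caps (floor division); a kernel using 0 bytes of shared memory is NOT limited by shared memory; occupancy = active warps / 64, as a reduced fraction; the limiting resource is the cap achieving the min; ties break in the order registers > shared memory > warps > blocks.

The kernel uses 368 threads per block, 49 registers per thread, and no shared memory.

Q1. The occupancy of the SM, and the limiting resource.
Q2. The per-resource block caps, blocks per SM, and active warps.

Answer: occupancy 3/4, limited by registers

registers: 4 blocks
shared memory: no limit (kernel uses none)
warps: 5 blocks
blocks: 16 blocks

Answer: 4 blocks, 48 active warps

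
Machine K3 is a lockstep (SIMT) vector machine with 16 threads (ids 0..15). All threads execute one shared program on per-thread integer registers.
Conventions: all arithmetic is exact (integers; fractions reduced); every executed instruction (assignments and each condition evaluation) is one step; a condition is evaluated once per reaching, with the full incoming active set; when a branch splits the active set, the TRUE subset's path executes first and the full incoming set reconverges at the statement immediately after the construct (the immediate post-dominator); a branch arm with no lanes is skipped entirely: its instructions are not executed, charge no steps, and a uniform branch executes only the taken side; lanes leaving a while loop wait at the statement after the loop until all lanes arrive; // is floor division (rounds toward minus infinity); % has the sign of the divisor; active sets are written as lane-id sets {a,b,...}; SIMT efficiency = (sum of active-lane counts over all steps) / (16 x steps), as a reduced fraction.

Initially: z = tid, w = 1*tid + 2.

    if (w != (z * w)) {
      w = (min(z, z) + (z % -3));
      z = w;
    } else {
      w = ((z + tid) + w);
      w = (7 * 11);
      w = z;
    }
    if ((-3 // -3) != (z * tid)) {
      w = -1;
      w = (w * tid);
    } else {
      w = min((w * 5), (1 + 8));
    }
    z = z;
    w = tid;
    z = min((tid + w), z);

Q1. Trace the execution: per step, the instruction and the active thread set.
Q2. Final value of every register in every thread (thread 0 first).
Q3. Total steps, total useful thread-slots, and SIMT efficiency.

step 0: eval (w != (z * w))          {0,1,2,3,4,5,6,7,8,9,10,11,12,13,14,15}
step 1: w <- (min(z, z) + (z % -3))  {0,2,3,4,5,6,7,8,9,10,11,12,13,14,15}
step 2: z <- w                       {0,2,3,4,5,6,7,8,9,10,11,12,13,14,15}
step 3: w <- ((z + tid) + w)         {1}
step 4: w <- (7 * 11)                {1}
step 5: w <- z                       {1}
step 6: eval ((-3 // -3) != (z * tid)) {0,1,2,3,4,5,6,7,8,9,10,11,12,13,14,15}
step 7: w <- -1                      {0,2,3,4,5,6,7,8,9,10,11,12,13,14,15}
step 8: w <- (w * tid)               {0,2,3,4,5,6,7,8,9,10,11,12,13,14,15}
step 9: w <- min((w * 5), (1 + 8))   {1}
step 10: z <- z                       {0,1,2,3,4,5,6,7,8,9,10,11,12,13,14,15}
step 11: w <- tid                     {0,1,2,3,4,5,6,7,8,9,10,11,12,13,14,15}
step 12: z <- min((tid + w), z)       {0,1,2,3,4,5,6,7,8,9,10,11,12,13,14,15}

Answer: 13 steps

z: 0,1,1,3,2,4,6,5,7,9,8,10,12,11,13,15
w: 0,1,2,3,4,5,6,7,8,9,10,11,12,13,14,15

steps = 13; useful = 144; efficiency = 144/208 = 9/13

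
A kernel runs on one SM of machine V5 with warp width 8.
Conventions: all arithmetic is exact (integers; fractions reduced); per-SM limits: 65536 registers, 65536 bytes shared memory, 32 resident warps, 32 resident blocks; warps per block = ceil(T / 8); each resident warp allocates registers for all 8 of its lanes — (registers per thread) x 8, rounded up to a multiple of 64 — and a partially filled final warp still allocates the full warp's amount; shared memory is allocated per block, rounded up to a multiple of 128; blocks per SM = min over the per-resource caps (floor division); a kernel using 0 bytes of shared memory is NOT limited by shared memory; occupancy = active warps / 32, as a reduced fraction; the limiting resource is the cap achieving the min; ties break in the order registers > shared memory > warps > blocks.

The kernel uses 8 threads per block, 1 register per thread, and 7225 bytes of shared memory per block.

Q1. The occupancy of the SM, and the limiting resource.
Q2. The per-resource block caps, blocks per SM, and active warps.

Answer: occupancy 1/4, limited by shared memory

registers: 1024 blocks
shared memory: 8 blocks
warps: 32 blocks
blocks: 32 blocks

Answer: 8 blocks, 8 active warps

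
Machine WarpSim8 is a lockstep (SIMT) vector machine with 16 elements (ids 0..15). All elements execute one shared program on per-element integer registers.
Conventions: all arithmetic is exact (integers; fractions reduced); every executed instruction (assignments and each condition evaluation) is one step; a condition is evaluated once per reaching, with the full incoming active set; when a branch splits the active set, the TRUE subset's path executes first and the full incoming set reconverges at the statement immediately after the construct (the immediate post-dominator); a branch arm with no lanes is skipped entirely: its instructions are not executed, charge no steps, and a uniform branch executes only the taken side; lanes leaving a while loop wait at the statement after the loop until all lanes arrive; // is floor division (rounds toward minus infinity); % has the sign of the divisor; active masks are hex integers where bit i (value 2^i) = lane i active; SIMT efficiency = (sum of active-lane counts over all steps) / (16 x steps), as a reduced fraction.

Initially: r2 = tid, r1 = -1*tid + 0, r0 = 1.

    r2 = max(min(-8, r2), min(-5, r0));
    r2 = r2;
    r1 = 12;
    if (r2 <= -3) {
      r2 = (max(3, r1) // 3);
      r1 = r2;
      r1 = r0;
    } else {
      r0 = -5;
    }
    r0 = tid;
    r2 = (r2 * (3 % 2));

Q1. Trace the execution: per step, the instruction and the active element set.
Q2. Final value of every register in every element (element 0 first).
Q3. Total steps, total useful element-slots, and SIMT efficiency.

step 0: r2 <- max(min(-8, r2), min(-5, r0)) 0xffff
step 1: r2 <- r2                     0xffff
step 2: r1 <- 12                     0xffff
step 3: eval (r2 <= -3)              0xffff
step 4: r2 <- (max(3, r1) // 3)      0xffff
step 5: r1 <- r2                     0xffff
step 6: r1 <- r0                     0xffff
step 7: r0 <- tid                    0xffff
step 8: r2 <- (r2 * (3 % 2))         0xffff

Answer: 9 steps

r2: 4,4,4,4,4,4,4,4,4,4,4,4,4,4,4,4
r1: 1,1,1,1,1,1,1,1,1,1,1,1,1,1,1,1
r0: 0,1,2,3,4,5,6,7,8,9,10,11,12,13,14,15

steps = 9; useful = 144; efficiency = 144/144 = 1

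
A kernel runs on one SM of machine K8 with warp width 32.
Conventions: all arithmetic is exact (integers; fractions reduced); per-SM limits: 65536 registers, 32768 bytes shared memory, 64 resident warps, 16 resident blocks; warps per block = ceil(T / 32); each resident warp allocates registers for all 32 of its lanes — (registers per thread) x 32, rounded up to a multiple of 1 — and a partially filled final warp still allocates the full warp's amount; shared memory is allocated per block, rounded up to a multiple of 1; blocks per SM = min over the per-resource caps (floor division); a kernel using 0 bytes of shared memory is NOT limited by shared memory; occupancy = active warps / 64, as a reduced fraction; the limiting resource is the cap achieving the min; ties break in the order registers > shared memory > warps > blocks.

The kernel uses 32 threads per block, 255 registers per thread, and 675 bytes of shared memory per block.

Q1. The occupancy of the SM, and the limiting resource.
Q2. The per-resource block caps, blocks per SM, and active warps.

Answer: occupancy 1/8, limited by registers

registers: 8 blocks
shared memory: 48 blocks
warps: 64 blocks
blocks: 16 blocks

Answer: 8 blocks, 8 active warps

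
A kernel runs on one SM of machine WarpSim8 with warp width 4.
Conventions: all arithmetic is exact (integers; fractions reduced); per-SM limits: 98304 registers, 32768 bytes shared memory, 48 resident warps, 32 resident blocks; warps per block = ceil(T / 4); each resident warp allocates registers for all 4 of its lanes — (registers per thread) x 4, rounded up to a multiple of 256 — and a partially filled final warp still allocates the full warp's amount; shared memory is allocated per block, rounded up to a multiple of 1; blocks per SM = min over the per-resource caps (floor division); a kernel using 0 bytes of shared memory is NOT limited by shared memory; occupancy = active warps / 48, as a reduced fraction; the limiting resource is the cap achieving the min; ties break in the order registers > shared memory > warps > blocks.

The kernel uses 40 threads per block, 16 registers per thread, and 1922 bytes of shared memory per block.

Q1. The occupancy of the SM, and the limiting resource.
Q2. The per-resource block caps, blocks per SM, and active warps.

Answer: occupancy 5/6, limited by warps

registers: 38 blocks
shared memory: 17 blocks
warps: 4 blocks
blocks: 32 blocks

Answer: 4 blocks, 40 active warps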